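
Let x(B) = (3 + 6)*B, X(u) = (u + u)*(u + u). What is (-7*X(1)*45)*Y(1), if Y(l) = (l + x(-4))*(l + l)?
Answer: 88200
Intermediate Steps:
X(u) = 4*u² (X(u) = (2*u)*(2*u) = 4*u²)
x(B) = 9*B
Y(l) = 2*l*(-36 + l) (Y(l) = (l + 9*(-4))*(l + l) = (l - 36)*(2*l) = (-36 + l)*(2*l) = 2*l*(-36 + l))
(-7*X(1)*45)*Y(1) = (-28*1²*45)*(2*1*(-36 + 1)) = (-28*45)*(2*1*(-35)) = (-7*4*45)*(-70) = -28*45*(-70) = -1260*(-70) = 88200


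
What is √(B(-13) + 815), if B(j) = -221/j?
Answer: 8*√13 ≈ 28.844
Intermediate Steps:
√(B(-13) + 815) = √(-221/(-13) + 815) = √(-221*(-1/13) + 815) = √(17 + 815) = √832 = 8*√13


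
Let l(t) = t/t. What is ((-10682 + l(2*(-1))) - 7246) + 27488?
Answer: 9561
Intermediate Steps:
l(t) = 1
((-10682 + l(2*(-1))) - 7246) + 27488 = ((-10682 + 1) - 7246) + 27488 = (-10681 - 7246) + 27488 = -17927 + 27488 = 9561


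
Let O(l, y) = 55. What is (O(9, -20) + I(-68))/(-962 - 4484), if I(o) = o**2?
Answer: -4679/5446 ≈ -0.85916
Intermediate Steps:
(O(9, -20) + I(-68))/(-962 - 4484) = (55 + (-68)**2)/(-962 - 4484) = (55 + 4624)/(-5446) = 4679*(-1/5446) = -4679/5446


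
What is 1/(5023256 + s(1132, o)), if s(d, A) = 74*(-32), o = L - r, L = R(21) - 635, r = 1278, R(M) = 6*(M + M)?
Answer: 1/5020888 ≈ 1.9917e-7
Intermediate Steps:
R(M) = 12*M (R(M) = 6*(2*M) = 12*M)
L = -383 (L = 12*21 - 635 = 252 - 635 = -383)
o = -1661 (o = -383 - 1*1278 = -383 - 1278 = -1661)
s(d, A) = -2368
1/(5023256 + s(1132, o)) = 1/(5023256 - 2368) = 1/5020888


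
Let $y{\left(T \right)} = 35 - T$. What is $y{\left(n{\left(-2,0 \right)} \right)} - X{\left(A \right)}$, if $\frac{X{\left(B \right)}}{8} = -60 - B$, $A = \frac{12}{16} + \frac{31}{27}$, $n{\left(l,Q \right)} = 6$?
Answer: $\frac{14153}{27} \approx 524.19$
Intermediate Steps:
$A = \frac{205}{108}$ ($A = 12 \cdot \frac{1}{16} + 31 \cdot \frac{1}{27} = \frac{3}{4} + \frac{31}{27} = \frac{205}{108} \approx 1.8981$)
$X{\left(B \right)} = -480 - 8 B$ ($X{\left(B \right)} = 8 \left(-60 - B\right) = -480 - 8 B$)
$y{\left(n{\left(-2,0 \right)} \right)} - X{\left(A \right)} = \left(35 - 6\right) - \left(-480 - \frac{410}{27}\right) = 29 - - \frac{13370}{27} = 29 + \frac{13370}{27} = \frac{14153}{27}$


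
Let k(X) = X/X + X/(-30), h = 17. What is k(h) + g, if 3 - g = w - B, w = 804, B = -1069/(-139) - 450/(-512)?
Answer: -422736379/533760 ≈ -792.00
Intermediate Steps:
k(X) = 1 - X/30 (k(X) = 1 + X*(-1/30) = 1 - X/30)
B = 304939/35584 (B = -1069*(-1/139) - 450*(-1/512) = 1069/139 + 225/256 = 304939/35584 ≈ 8.5695)
g = -28197845/35584 (g = 3 - (804 - 1*304939/35584) = 3 - (804 - 304939/35584) = 3 - 1*28304597/35584 = 3 - 28304597/35584 = -28197845/35584 ≈ -792.43)
k(h) + g = (1 - 1/30*17) - 28197845/35584 = (1 - 17/30) - 28197845/35584 = 13/30 - 28197845/35584 = -422736379/533760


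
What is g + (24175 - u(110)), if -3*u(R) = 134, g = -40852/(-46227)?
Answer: 373214461/15409 ≈ 24221.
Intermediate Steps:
g = 40852/46227 (g = -40852*(-1/46227) = 40852/46227 ≈ 0.88373)
u(R) = -134/3 (u(R) = -⅓*134 = -134/3)
g + (24175 - u(110)) = 40852/46227 + (24175 - 1*(-134/3)) = 40852/46227 + (24175 + 134/3) = 40852/46227 + 72659/3 = 373214461/15409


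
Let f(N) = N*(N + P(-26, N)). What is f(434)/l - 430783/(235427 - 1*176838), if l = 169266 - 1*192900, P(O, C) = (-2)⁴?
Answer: -1201308729/76927357 ≈ -15.616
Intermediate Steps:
P(O, C) = 16
l = -23634 (l = 169266 - 192900 = -23634)
f(N) = N*(16 + N) (f(N) = N*(N + 16) = N*(16 + N))
f(434)/l - 430783/(235427 - 1*176838) = (434*(16 + 434))/(-23634) - 430783/(235427 - 1*176838) = (434*450)*(-1/23634) - 430783/(235427 - 176838) = 195300*(-1/23634) - 430783/58589 = -10850/1313 - 430783*1/58589 = -10850/1313 - 430783/58589 = -1201308729/76927357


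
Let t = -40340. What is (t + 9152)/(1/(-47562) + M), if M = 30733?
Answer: -1483363656/1461722945 ≈ -1.0148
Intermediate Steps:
(t + 9152)/(1/(-47562) + M) = (-40340 + 9152)/(1/(-47562) + 30733) = -31188/(-1/47562 + 30733) = -31188/1461722945/47562 = -31188*47562/1461722945 = -1483363656/1461722945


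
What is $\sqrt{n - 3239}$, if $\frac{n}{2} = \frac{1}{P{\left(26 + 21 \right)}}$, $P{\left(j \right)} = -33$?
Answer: $\frac{i \sqrt{3527337}}{33} \approx 56.913 i$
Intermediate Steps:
$n = - \frac{2}{33}$ ($n = \frac{2}{-33} = 2 \left(- \frac{1}{33}\right) = - \frac{2}{33} \approx -0.060606$)
$\sqrt{n - 3239} = \sqrt{- \frac{2}{33} - 3239} = \sqrt{- \frac{106889}{33}} = \frac{i \sqrt{3527337}}{33}$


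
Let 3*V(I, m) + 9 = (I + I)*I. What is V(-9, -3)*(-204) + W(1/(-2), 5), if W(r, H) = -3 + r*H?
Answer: -20819/2 ≈ -10410.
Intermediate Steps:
V(I, m) = -3 + 2*I²/3 (V(I, m) = -3 + ((I + I)*I)/3 = -3 + ((2*I)*I)/3 = -3 + (2*I²)/3 = -3 + 2*I²/3)
W(r, H) = -3 + H*r
V(-9, -3)*(-204) + W(1/(-2), 5) = (-3 + (⅔)*(-9)²)*(-204) + (-3 + 5/(-2)) = (-3 + (⅔)*81)*(-204) + (-3 + 5*(-½)) = (-3 + 54)*(-204) + (-3 - 5/2) = 51*(-204) - 11/2 = -10404 - 11/2 = -20819/2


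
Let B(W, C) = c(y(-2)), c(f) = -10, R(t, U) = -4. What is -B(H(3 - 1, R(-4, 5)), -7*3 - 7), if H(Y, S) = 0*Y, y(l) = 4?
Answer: 10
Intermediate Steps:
H(Y, S) = 0
B(W, C) = -10
-B(H(3 - 1, R(-4, 5)), -7*3 - 7) = -1*(-10) = 10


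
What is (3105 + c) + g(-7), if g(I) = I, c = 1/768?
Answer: 2379265/768 ≈ 3098.0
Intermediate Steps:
c = 1/768 ≈ 0.0013021
(3105 + c) + g(-7) = (3105 + 1/768) - 7 = 2384641/768 - 7 = 2379265/768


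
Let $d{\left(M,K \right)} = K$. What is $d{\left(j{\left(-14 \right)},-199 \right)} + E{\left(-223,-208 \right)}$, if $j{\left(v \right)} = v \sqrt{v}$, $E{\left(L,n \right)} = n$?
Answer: $-407$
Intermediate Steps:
$j{\left(v \right)} = v^{\frac{3}{2}}$
$d{\left(j{\left(-14 \right)},-199 \right)} + E{\left(-223,-208 \right)} = -199 - 208 = -407$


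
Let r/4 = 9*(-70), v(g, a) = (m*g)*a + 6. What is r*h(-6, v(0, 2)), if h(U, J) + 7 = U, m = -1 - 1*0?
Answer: 32760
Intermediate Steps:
m = -1 (m = -1 + 0 = -1)
v(g, a) = 6 - a*g (v(g, a) = (-g)*a + 6 = -a*g + 6 = 6 - a*g)
r = -2520 (r = 4*(9*(-70)) = 4*(-630) = -2520)
h(U, J) = -7 + U
r*h(-6, v(0, 2)) = -2520*(-7 - 6) = -2520*(-13) = 32760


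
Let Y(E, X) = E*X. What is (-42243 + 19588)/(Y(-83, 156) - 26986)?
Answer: 22655/39934 ≈ 0.56731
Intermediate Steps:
(-42243 + 19588)/(Y(-83, 156) - 26986) = (-42243 + 19588)/(-83*156 - 26986) = -22655/(-12948 - 26986) = -22655/(-39934) = -22655*(-1/39934) = 22655/39934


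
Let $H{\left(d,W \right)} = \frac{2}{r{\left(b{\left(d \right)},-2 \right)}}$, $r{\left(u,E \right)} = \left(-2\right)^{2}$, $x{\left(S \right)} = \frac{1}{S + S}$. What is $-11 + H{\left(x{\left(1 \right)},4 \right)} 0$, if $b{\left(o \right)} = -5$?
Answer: $-11$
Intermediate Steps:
$x{\left(S \right)} = \frac{1}{2 S}$
$r{\left(u,E \right)} = 4$
$H{\left(d,W \right)} = \frac{1}{2}$ ($H{\left(d,W \right)} = \frac{2}{4} = 2 \cdot \frac{1}{4} = \frac{1}{2}$)
$-11 + H{\left(x{\left(1 \right)},4 \right)} 0 = -11 + \frac{1}{2} \cdot 0 = -11 + 0 = -11$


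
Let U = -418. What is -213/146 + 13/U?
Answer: -22733/15257 ≈ -1.4900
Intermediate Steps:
-213/146 + 13/U = -213/146 + 13/(-418) = -213*1/146 + 13*(-1/418) = -213/146 - 13/418 = -22733/15257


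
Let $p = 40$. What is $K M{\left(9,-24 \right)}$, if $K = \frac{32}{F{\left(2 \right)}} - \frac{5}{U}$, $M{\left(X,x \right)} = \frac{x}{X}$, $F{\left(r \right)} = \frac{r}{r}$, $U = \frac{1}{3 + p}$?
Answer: $488$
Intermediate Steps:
$U = \frac{1}{43}$ ($U = \frac{1}{3 + 40} = \frac{1}{43} \approx 0.023256$)
$F{\left(r \right)} = 1$
$K = -183$ ($K = \frac{32}{1} - 5 \frac{1}{\frac{1}{43}} = 32 \cdot 1 - 215 = 32 - 215 = -183$)
$K M{\left(9,-24 \right)} = - 183 \left(- \frac{24}{9}\right) = - 183 \left(\left(-24\right) \frac{1}{9}\right) = \left(-183\right) \left(- \frac{8}{3}\right) = 488$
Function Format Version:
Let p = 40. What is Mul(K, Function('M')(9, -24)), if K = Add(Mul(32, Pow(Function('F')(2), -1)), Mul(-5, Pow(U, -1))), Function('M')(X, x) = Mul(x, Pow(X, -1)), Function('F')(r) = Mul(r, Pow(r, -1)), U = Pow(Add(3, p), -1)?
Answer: 488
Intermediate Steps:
U = Rational(1, 43) (U = Pow(Add(3, 40), -1) = Pow(43, -1) = Rational(1, 43) ≈ 0.023256)
Function('F')(r) = 1
K = -183 (K = Add(Mul(32, Pow(1, -1)), Mul(-5, Pow(Rational(1, 43), -1))) = Add(Mul(32, 1), Mul(-5, 43)) = Add(32, -215) = -183)
Mul(K, Function('M')(9, -24)) = Mul(-183, Mul(-24, Pow(9, -1))) = Mul(-183, Mul(-24, Rational(1, 9))) = Mul(-183, Rational(-8, 3)) = 488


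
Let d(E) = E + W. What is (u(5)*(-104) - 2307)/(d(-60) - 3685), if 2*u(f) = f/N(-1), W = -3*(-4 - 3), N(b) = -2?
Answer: 311/532 ≈ 0.58459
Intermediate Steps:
W = 21 (W = -3*(-7) = 21)
u(f) = -f/4 (u(f) = (f/(-2))/2 = (f*(-½))/2 = (-f/2)/2 = -f/4)
d(E) = 21 + E (d(E) = E + 21 = 21 + E)
(u(5)*(-104) - 2307)/(d(-60) - 3685) = (-¼*5*(-104) - 2307)/((21 - 60) - 3685) = (-5/4*(-104) - 2307)/(-39 - 3685) = (130 - 2307)/(-3724) = -2177*(-1/3724) = 311/532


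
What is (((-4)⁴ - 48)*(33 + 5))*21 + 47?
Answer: 166031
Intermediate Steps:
(((-4)⁴ - 48)*(33 + 5))*21 + 47 = ((256 - 48)*38)*21 + 47 = (208*38)*21 + 47 = 7904*21 + 47 = 165984 + 47 = 166031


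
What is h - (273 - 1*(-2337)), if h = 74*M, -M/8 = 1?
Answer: -3202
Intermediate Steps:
M = -8 (M = -8*1 = -8)
h = -592 (h = 74*(-8) = -592)
h - (273 - 1*(-2337)) = -592 - (273 - 1*(-2337)) = -592 - (273 + 2337) = -592 - 1*2610 = -592 - 2610 = -3202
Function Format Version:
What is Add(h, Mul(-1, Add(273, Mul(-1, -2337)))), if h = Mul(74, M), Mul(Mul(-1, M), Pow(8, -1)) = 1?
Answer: -3202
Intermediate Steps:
M = -8 (M = Mul(-8, 1) = -8)
h = -592 (h = Mul(74, -8) = -592)
Add(h, Mul(-1, Add(273, Mul(-1, -2337)))) = Add(-592, Mul(-1, Add(273, Mul(-1, -2337)))) = Add(-592, Mul(-1, Add(273, 2337))) = Add(-592, Mul(-1, 2610)) = Add(-592, -2610) = -3202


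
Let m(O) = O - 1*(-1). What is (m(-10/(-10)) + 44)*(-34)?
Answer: -1564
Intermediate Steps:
m(O) = 1 + O (m(O) = O + 1 = 1 + O)
(m(-10/(-10)) + 44)*(-34) = ((1 - 10/(-10)) + 44)*(-34) = ((1 - 10*(-⅒)) + 44)*(-34) = ((1 + 1) + 44)*(-34) = (2 + 44)*(-34) = 46*(-34) = -1564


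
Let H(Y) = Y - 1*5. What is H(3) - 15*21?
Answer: -317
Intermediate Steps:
H(Y) = -5 + Y (H(Y) = Y - 5 = -5 + Y)
H(3) - 15*21 = (-5 + 3) - 15*21 = -2 - 315 = -317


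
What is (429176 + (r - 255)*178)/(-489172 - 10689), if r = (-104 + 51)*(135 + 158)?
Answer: 2380376/499861 ≈ 4.7621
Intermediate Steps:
r = -15529 (r = -53*293 = -15529)
(429176 + (r - 255)*178)/(-489172 - 10689) = (429176 + (-15529 - 255)*178)/(-489172 - 10689) = (429176 - 15784*178)/(-499861) = (429176 - 2809552)*(-1/499861) = -2380376*(-1/499861) = 2380376/499861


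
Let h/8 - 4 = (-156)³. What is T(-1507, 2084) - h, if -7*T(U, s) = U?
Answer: 212600579/7 ≈ 3.0372e+7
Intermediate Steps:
T(U, s) = -U/7
h = -30371296 (h = 32 + 8*(-156)³ = 32 + 8*(-3796416) = 32 - 30371328 = -30371296)
T(-1507, 2084) - h = -⅐*(-1507) - 1*(-30371296) = 1507/7 + 30371296 = 212600579/7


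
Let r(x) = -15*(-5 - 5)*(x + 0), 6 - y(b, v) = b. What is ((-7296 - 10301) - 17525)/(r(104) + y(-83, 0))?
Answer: -35122/15689 ≈ -2.2386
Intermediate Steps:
y(b, v) = 6 - b
r(x) = 150*x (r(x) = -(-150)*x = 150*x)
((-7296 - 10301) - 17525)/(r(104) + y(-83, 0)) = ((-7296 - 10301) - 17525)/(150*104 + (6 - 1*(-83))) = (-17597 - 17525)/(15600 + (6 + 83)) = -35122/(15600 + 89) = -35122/15689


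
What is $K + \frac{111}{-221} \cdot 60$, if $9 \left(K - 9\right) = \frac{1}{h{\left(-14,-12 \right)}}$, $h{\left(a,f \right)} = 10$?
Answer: $- \frac{420169}{19890} \approx -21.125$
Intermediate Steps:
$K = \frac{811}{90}$ ($K = 9 + \frac{1}{9 \cdot 10} = 9 + \frac{1}{9} \cdot \frac{1}{10} = 9 + \frac{1}{90} = \frac{811}{90} \approx 9.0111$)
$K + \frac{111}{-221} \cdot 60 = \frac{811}{90} + \frac{111}{-221} \cdot 60 = \frac{811}{90} + 111 \left(- \frac{1}{221}\right) 60 = \frac{811}{90} - \frac{6660}{221} = - \frac{420169}{19890}$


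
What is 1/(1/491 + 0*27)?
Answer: 491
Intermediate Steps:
1/(1/491 + 0*27) = 1/(1/491 + 0) = 1/(1/491) = 491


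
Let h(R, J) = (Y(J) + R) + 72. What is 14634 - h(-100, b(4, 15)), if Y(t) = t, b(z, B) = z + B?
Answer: 14643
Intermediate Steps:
b(z, B) = B + z
h(R, J) = 72 + J + R (h(R, J) = (J + R) + 72 = 72 + J + R)
14634 - h(-100, b(4, 15)) = 14634 - (72 + (15 + 4) - 100) = 14634 - (72 + 19 - 100) = 14634 - 1*(-9) = 14634 + 9 = 14643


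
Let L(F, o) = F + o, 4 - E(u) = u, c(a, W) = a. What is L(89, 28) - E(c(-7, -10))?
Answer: 106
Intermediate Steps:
E(u) = 4 - u
L(89, 28) - E(c(-7, -10)) = (89 + 28) - (4 - 1*(-7)) = 117 - (4 + 7) = 117 - 1*11 = 117 - 11 = 106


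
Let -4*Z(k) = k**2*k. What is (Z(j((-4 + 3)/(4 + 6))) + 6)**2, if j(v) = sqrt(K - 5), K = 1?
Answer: 32 + 24*I ≈ 32.0 + 24.0*I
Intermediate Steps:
j(v) = 2*I (j(v) = sqrt(1 - 5) = sqrt(-4) = 2*I)
Z(k) = -k**3/4 (Z(k) = -k**2*k/4 = -k**3/4)
(Z(j((-4 + 3)/(4 + 6))) + 6)**2 = (-(-8*I)/4 + 6)**2 = (-(-2)*I + 6)**2 = (2*I + 6)**2 = (6 + 2*I)**2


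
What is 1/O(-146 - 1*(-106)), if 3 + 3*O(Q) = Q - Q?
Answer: -1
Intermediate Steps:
O(Q) = -1 (O(Q) = -1 + (Q - Q)/3 = -1 + (⅓)*0 = -1 + 0 = -1)
1/O(-146 - 1*(-106)) = 1/(-1) = -1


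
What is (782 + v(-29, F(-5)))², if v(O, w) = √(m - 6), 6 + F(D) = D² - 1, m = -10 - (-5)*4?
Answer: 614656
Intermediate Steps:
m = 10 (m = -10 - 1*(-20) = -10 + 20 = 10)
F(D) = -7 + D² (F(D) = -6 + (D² - 1) = -6 + (-1 + D²) = -7 + D²)
v(O, w) = 2 (v(O, w) = √(10 - 6) = √4 = 2)
(782 + v(-29, F(-5)))² = (782 + 2)² = 784² = 614656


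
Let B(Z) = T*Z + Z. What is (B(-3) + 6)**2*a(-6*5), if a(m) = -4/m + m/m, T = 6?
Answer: 255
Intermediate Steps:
B(Z) = 7*Z (B(Z) = 6*Z + Z = 7*Z)
a(m) = 1 - 4/m (a(m) = -4/m + 1 = 1 - 4/m)
(B(-3) + 6)**2*a(-6*5) = (7*(-3) + 6)**2*((-4 - 6*5)/((-6*5))) = (-21 + 6)**2*((-4 - 30)/(-30)) = (-15)**2*(-1/30*(-34)) = 225*(17/15) = 255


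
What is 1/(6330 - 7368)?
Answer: -1/1038 ≈ -0.00096339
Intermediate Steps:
1/(6330 - 7368) = 1/(-1038) = -1/1038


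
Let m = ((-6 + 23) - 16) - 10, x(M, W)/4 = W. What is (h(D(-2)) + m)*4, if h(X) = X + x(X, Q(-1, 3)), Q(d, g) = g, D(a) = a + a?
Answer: -4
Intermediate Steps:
D(a) = 2*a
x(M, W) = 4*W
m = -9 (m = (17 - 16) - 10 = 1 - 10 = -9)
h(X) = 12 + X (h(X) = X + 4*3 = X + 12 = 12 + X)
(h(D(-2)) + m)*4 = ((12 + 2*(-2)) - 9)*4 = ((12 - 4) - 9)*4 = (8 - 9)*4 = -1*4 = -4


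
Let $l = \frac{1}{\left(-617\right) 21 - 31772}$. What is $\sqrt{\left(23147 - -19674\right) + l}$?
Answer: $\frac{6 \sqrt{2379757377287}}{44729} \approx 206.93$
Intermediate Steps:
$l = - \frac{1}{44729}$ ($l = \frac{1}{-12957 - 31772} = \frac{1}{-44729} = - \frac{1}{44729} \approx -2.2357 \cdot 10^{-5}$)
$\sqrt{\left(23147 - -19674\right) + l} = \sqrt{\left(23147 - -19674\right) - \frac{1}{44729}} = \sqrt{\left(23147 + 19674\right) - \frac{1}{44729}} = \sqrt{42821 - \frac{1}{44729}} = \sqrt{\frac{1915340508}{44729}} = \frac{6 \sqrt{2379757377287}}{44729}$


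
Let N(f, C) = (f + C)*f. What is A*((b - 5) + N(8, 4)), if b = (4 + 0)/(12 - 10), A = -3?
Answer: -279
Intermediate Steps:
N(f, C) = f*(C + f) (N(f, C) = (C + f)*f = f*(C + f))
b = 2 (b = 4/2 = 4*(½) = 2)
A*((b - 5) + N(8, 4)) = -3*((2 - 5) + 8*(4 + 8)) = -3*(-3 + 8*12) = -3*(-3 + 96) = -3*93 = -279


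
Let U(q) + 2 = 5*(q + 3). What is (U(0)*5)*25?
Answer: 1625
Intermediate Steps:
U(q) = 13 + 5*q (U(q) = -2 + 5*(q + 3) = -2 + 5*(3 + q) = -2 + (15 + 5*q) = 13 + 5*q)
(U(0)*5)*25 = ((13 + 5*0)*5)*25 = ((13 + 0)*5)*25 = (13*5)*25 = 65*25 = 1625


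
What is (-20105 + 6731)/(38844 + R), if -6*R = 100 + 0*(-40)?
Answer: -20061/58241 ≈ -0.34445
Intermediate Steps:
R = -50/3 (R = -(100 + 0*(-40))/6 = -(100 + 0)/6 = -⅙*100 = -50/3 ≈ -16.667)
(-20105 + 6731)/(38844 + R) = (-20105 + 6731)/(38844 - 50/3) = -13374/116482/3 = -13374*3/116482 = -20061/58241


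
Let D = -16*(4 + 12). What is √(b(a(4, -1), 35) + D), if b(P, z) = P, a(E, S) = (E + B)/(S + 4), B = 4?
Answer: 2*I*√570/3 ≈ 15.916*I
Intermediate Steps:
a(E, S) = (4 + E)/(4 + S) (a(E, S) = (E + 4)/(S + 4) = (4 + E)/(4 + S))
D = -256 (D = -16*16 = -256)
√(b(a(4, -1), 35) + D) = √((4 + 4)/(4 - 1) - 256) = √(8/3 - 256) = √(-760/3) = 2*I*√570/3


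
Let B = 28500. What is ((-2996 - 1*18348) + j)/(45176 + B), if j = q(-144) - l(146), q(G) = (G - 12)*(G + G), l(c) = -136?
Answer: 5930/18419 ≈ 0.32195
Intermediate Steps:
q(G) = 2*G*(-12 + G) (q(G) = (-12 + G)*(2*G) = 2*G*(-12 + G))
j = 45064 (j = 2*(-144)*(-12 - 144) - 1*(-136) = 2*(-144)*(-156) + 136 = 44928 + 136 = 45064)
((-2996 - 1*18348) + j)/(45176 + B) = ((-2996 - 1*18348) + 45064)/(45176 + 28500) = ((-2996 - 18348) + 45064)/73676 = (-21344 + 45064)*(1/73676) = 23720*(1/73676) = 5930/18419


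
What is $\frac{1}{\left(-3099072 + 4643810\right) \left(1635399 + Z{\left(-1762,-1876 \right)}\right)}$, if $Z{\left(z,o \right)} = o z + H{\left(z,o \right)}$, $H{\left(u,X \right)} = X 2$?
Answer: $\frac{1}{7626617119342} \approx 1.3112 \cdot 10^{-13}$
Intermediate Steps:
$H{\left(u,X \right)} = 2 X$
$Z{\left(z,o \right)} = 2 o + o z$ ($Z{\left(z,o \right)} = o z + 2 o = 2 o + o z$)
$\frac{1}{\left(-3099072 + 4643810\right) \left(1635399 + Z{\left(-1762,-1876 \right)}\right)} = \frac{1}{\left(-3099072 + 4643810\right) \left(1635399 - 1876 \left(2 - 1762\right)\right)} = \frac{1}{1544738 \left(1635399 - -3301760\right)} = \frac{1}{1544738 \left(1635399 + 3301760\right)} = \frac{1}{1544738 \cdot 4937159} = \frac{1}{7626617119342}$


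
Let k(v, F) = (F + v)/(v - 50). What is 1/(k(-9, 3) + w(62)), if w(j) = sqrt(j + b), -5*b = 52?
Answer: -295/149653 + 3481*sqrt(1290)/897918 ≈ 0.13727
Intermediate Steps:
k(v, F) = (F + v)/(-50 + v)
b = -52/5 (b = -1/5*52 = -52/5 ≈ -10.400)
w(j) = sqrt(-52/5 + j) (w(j) = sqrt(j - 52/5) = sqrt(-52/5 + j))
1/(k(-9, 3) + w(62)) = 1/((3 - 9)/(-50 - 9) + sqrt(-260 + 25*62)/5) = 1/(-6/(-59) + sqrt(-260 + 1550)/5) = 1/(-1/59*(-6) + sqrt(1290)/5) = 1/(6/59 + sqrt(1290)/5)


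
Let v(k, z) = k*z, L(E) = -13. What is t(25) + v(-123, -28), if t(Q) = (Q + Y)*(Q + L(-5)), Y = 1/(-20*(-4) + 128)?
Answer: 194691/52 ≈ 3744.1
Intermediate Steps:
Y = 1/208 (Y = 1/(80 + 128) = 1/208 ≈ 0.0048077)
t(Q) = (-13 + Q)*(1/208 + Q) (t(Q) = (Q + 1/208)*(Q - 13) = (1/208 + Q)*(-13 + Q) = (-13 + Q)*(1/208 + Q))
t(25) + v(-123, -28) = (-1/16 + 25**2 - 2703/208*25) - 123*(-28) = (-1/16 + 625 - 67575/208) + 3444 = 15603/52 + 3444 = 194691/52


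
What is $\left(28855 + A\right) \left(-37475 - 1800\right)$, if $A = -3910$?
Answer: $-979714875$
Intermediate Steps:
$\left(28855 + A\right) \left(-37475 - 1800\right) = \left(28855 - 3910\right) \left(-37475 - 1800\right) = 24945 \left(-39275\right) = -979714875$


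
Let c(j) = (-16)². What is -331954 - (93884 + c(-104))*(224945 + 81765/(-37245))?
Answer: -52581119355542/2483 ≈ -2.1176e+10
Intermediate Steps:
c(j) = 256
-331954 - (93884 + c(-104))*(224945 + 81765/(-37245)) = -331954 - (93884 + 256)*(224945 + 81765/(-37245)) = -331954 - 94140*(224945 + 81765*(-1/37245)) = -331954 - 94140*(224945 - 5451/2483) = -331954 - 94140*558532984/2483 = -331954 - 1*52580295113760/2483 = -331954 - 52580295113760/2483 = -52581119355542/2483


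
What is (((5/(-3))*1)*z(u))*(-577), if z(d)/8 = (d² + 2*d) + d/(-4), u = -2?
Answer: 11540/3 ≈ 3846.7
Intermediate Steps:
z(d) = 8*d² + 14*d (z(d) = 8*((d² + 2*d) + d/(-4)) = 8*((d² + 2*d) + d*(-¼)) = 8*((d² + 2*d) - d/4) = 8*(d² + 7*d/4) = 8*d² + 14*d)
(((5/(-3))*1)*z(u))*(-577) = (((5/(-3))*1)*(2*(-2)*(7 + 4*(-2))))*(-577) = (((5*(-⅓))*1)*(2*(-2)*(7 - 8)))*(-577) = ((-5/3*1)*(2*(-2)*(-1)))*(-577) = -5/3*4*(-577) = -20/3*(-577) = 11540/3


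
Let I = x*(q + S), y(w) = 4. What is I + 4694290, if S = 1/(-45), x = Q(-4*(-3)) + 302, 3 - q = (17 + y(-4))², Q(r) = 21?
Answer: 204876397/45 ≈ 4.5528e+6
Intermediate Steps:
q = -438 (q = 3 - (17 + 4)² = 3 - 1*21² = 3 - 1*441 = 3 - 441 = -438)
x = 323 (x = 21 + 302 = 323)
S = -1/45 ≈ -0.022222
I = -6366653/45 (I = 323*(-438 - 1/45) = 323*(-19711/45) = -6366653/45 ≈ -1.4148e+5)
I + 4694290 = -6366653/45 + 4694290 = 204876397/45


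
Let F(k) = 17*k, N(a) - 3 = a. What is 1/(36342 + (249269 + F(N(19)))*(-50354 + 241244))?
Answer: 1/47654388612 ≈ 2.0984e-11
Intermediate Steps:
N(a) = 3 + a
1/(36342 + (249269 + F(N(19)))*(-50354 + 241244)) = 1/(36342 + (249269 + 17*(3 + 19))*(-50354 + 241244)) = 1/(36342 + (249269 + 17*22)*190890) = 1/(36342 + (249269 + 374)*190890) = 1/(36342 + 249643*190890) = 1/(36342 + 47654352270) = 1/47654388612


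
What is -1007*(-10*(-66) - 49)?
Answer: -615277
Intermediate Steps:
-1007*(-10*(-66) - 49) = -1007*(660 - 49) = -1007*611 = -615277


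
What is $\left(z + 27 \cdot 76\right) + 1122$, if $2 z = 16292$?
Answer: $11320$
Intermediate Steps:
$z = 8146$ ($z = \frac{1}{2} \cdot 16292 = 8146$)
$\left(z + 27 \cdot 76\right) + 1122 = \left(8146 + 27 \cdot 76\right) + 1122 = \left(8146 + 2052\right) + 1122 = 10198 + 1122 = 11320$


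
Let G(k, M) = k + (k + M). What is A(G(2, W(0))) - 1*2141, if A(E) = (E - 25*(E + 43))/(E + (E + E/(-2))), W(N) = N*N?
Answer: -14017/6 ≈ -2336.2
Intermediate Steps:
W(N) = N**2
G(k, M) = M + 2*k (G(k, M) = k + (M + k) = M + 2*k)
A(E) = 2*(-1075 - 24*E)/(3*E) (A(E) = (E - 25*(43 + E))/(E + (E + E*(-1/2))) = (E + (-1075 - 25*E))/(E + (E - E/2)) = (-1075 - 24*E)/(E + E/2) = (-1075 - 24*E)/((3*E/2)) = (-1075 - 24*E)*(2/(3*E)) = 2*(-1075 - 24*E)/(3*E))
A(G(2, W(0))) - 1*2141 = (-16 - 2150/(3*(0**2 + 2*2))) - 1*2141 = (-16 - 2150/(3*(0 + 4))) - 2141 = (-16 - 2150/3/4) - 2141 = (-16 - 2150/3*1/4) - 2141 = (-16 - 1075/6) - 2141 = -1171/6 - 2141 = -14017/6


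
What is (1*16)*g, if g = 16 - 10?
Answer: 96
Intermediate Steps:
g = 6
(1*16)*g = (1*16)*6 = 16*6 = 96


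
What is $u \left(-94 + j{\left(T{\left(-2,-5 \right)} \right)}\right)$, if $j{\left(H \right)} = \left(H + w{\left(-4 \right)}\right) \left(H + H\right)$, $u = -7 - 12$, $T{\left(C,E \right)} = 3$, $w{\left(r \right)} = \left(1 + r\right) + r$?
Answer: $2242$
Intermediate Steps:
$w{\left(r \right)} = 1 + 2 r$
$u = -19$ ($u = -7 - 12 = -19$)
$j{\left(H \right)} = 2 H \left(-7 + H\right)$ ($j{\left(H \right)} = \left(H + \left(1 + 2 \left(-4\right)\right)\right) \left(H + H\right) = \left(H + \left(1 - 8\right)\right) 2 H = \left(H - 7\right) 2 H = \left(-7 + H\right) 2 H = 2 H \left(-7 + H\right)$)
$u \left(-94 + j{\left(T{\left(-2,-5 \right)} \right)}\right) = - 19 \left(-94 + 2 \cdot 3 \left(-7 + 3\right)\right) = - 19 \left(-94 + 2 \cdot 3 \left(-4\right)\right) = - 19 \left(-94 - 24\right) = \left(-19\right) \left(-118\right) = 2242$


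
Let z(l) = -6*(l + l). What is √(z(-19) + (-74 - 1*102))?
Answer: 2*√13 ≈ 7.2111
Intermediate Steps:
z(l) = -12*l
√(z(-19) + (-74 - 1*102)) = √(-12*(-19) + (-74 - 1*102)) = √(228 + (-74 - 102)) = √(228 - 176) = √52 = 2*√13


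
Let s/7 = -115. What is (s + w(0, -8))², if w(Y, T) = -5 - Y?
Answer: 656100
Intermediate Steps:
s = -805 (s = 7*(-115) = -805)
(s + w(0, -8))² = (-805 + (-5 - 1*0))² = (-805 + (-5 + 0))² = (-805 - 5)² = (-810)² = 656100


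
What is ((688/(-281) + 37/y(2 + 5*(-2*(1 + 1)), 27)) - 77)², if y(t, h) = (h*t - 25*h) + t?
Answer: 693351683991184/109759027401 ≈ 6317.0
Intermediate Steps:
y(t, h) = t - 25*h + h*t (y(t, h) = (-25*h + h*t) + t = t - 25*h + h*t)
((688/(-281) + 37/y(2 + 5*(-2*(1 + 1)), 27)) - 77)² = ((688/(-281) + 37/((2 + 5*(-2*(1 + 1))) - 25*27 + 27*(2 + 5*(-2*(1 + 1))))) - 77)² = ((688*(-1/281) + 37/((2 + 5*(-2*2)) - 675 + 27*(2 + 5*(-2*2)))) - 77)² = ((-688/281 + 37/((2 + 5*(-4)) - 675 + 27*(2 + 5*(-4)))) - 77)² = ((-688/281 + 37/((2 - 20) - 675 + 27*(2 - 20))) - 77)² = ((-688/281 + 37/(-18 - 675 + 27*(-18))) - 77)² = ((-688/281 + 37/(-18 - 675 - 486)) - 77)² = ((-688/281 + 37/(-1179)) - 77)² = ((-688/281 + 37*(-1/1179)) - 77)² = ((-688/281 - 37/1179) - 77)² = (-821549/331299 - 77)² = (-26331572/331299)² = 693351683991184/109759027401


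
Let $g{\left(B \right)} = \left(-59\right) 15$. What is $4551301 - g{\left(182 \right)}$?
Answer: $4552186$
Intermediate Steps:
$g{\left(B \right)} = -885$
$4551301 - g{\left(182 \right)} = 4551301 - -885 = 4551301 + 885 = 4552186$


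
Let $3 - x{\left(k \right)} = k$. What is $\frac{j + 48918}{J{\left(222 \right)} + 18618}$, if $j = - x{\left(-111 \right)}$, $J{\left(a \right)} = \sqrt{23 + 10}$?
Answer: $\frac{302877624}{115543297} - \frac{16268 \sqrt{33}}{115543297} \approx 2.6205$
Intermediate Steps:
$x{\left(k \right)} = 3 - k$
$J{\left(a \right)} = \sqrt{33}$
$j = -114$ ($j = - (3 - -111) = - (3 + 111) = \left(-1\right) 114 = -114$)
$\frac{j + 48918}{J{\left(222 \right)} + 18618} = \frac{-114 + 48918}{\sqrt{33} + 18618} = \frac{48804}{18618 + \sqrt{33}}$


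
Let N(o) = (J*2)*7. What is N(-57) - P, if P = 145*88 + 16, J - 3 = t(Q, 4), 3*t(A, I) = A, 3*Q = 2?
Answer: -114578/9 ≈ -12731.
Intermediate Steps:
Q = ⅔ (Q = (⅓)*2 = ⅔ ≈ 0.66667)
t(A, I) = A/3
J = 29/9 (J = 3 + (⅓)*(⅔) = 3 + 2/9 = 29/9 ≈ 3.2222)
P = 12776 (P = 12760 + 16 = 12776)
N(o) = 406/9 (N(o) = ((29/9)*2)*7 = (58/9)*7 = 406/9)
N(-57) - P = 406/9 - 1*12776 = 406/9 - 12776 = -114578/9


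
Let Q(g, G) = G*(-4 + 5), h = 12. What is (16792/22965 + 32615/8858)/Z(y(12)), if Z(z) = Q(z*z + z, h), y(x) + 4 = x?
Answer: 897747011/2441087640 ≈ 0.36776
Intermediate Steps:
y(x) = -4 + x
Q(g, G) = G (Q(g, G) = G*1 = G)
Z(z) = 12
(16792/22965 + 32615/8858)/Z(y(12)) = (16792/22965 + 32615/8858)/12 = (16792*(1/22965) + 32615*(1/8858))*(1/12) = (16792/22965 + 32615/8858)*(1/12) = (897747011/203423970)*(1/12) = 897747011/2441087640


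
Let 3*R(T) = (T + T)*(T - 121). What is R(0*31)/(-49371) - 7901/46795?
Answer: -7901/46795 ≈ -0.16884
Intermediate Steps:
R(T) = 2*T*(-121 + T)/3 (R(T) = ((T + T)*(T - 121))/3 = ((2*T)*(-121 + T))/3 = (2*T*(-121 + T))/3 = 2*T*(-121 + T)/3)
R(0*31)/(-49371) - 7901/46795 = (2*(0*31)*(-121 + 0*31)/3)/(-49371) - 7901/46795 = ((2/3)*0*(-121 + 0))*(-1/49371) - 7901*1/46795 = ((2/3)*0*(-121))*(-1/49371) - 7901/46795 = 0*(-1/49371) - 7901/46795 = 0 - 7901/46795 = -7901/46795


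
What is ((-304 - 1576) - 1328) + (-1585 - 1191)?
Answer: -5984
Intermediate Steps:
((-304 - 1576) - 1328) + (-1585 - 1191) = (-1880 - 1328) - 2776 = -3208 - 2776 = -5984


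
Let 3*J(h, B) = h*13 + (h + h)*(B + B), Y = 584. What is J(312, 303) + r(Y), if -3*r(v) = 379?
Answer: 381821/3 ≈ 1.2727e+5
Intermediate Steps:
r(v) = -379/3 (r(v) = -1/3*379 = -379/3)
J(h, B) = 13*h/3 + 4*B*h/3 (J(h, B) = (h*13 + (h + h)*(B + B))/3 = (13*h + (2*h)*(2*B))/3 = (13*h + 4*B*h)/3 = 13*h/3 + 4*B*h/3)
J(312, 303) + r(Y) = (1/3)*312*(13 + 4*303) - 379/3 = (1/3)*312*(13 + 1212) - 379/3 = (1/3)*312*1225 - 379/3 = 127400 - 379/3 = 381821/3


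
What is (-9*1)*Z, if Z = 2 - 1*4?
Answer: 18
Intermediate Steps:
Z = -2 (Z = 2 - 4 = -2)
(-9*1)*Z = -9*1*(-2) = -9*(-2) = 18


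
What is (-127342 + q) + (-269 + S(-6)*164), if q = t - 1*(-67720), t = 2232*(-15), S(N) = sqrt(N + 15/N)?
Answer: -93371 + 82*I*sqrt(34) ≈ -93371.0 + 478.14*I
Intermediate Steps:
t = -33480
q = 34240 (q = -33480 - 1*(-67720) = -33480 + 67720 = 34240)
(-127342 + q) + (-269 + S(-6)*164) = (-127342 + 34240) + (-269 + sqrt(-6 + 15/(-6))*164) = -93102 + (-269 + sqrt(-6 + 15*(-1/6))*164) = -93102 + (-269 + sqrt(-6 - 5/2)*164) = -93102 + (-269 + sqrt(-17/2)*164) = -93102 + (-269 + (I*sqrt(34)/2)*164) = -93102 + (-269 + 82*I*sqrt(34)) = -93371 + 82*I*sqrt(34)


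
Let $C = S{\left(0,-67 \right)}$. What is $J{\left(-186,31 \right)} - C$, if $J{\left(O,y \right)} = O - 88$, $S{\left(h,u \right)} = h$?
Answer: $-274$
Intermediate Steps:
$J{\left(O,y \right)} = -88 + O$ ($J{\left(O,y \right)} = O - 88 = -88 + O$)
$C = 0$
$J{\left(-186,31 \right)} - C = \left(-88 - 186\right) - 0 = -274 + 0 = -274$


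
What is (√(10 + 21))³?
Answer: 31*√31 ≈ 172.60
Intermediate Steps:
(√(10 + 21))³ = (√31)³ = 31*√31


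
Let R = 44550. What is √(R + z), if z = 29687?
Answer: √74237 ≈ 272.46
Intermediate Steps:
√(R + z) = √(44550 + 29687) = √74237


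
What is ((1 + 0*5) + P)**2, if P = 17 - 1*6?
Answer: 144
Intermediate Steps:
P = 11 (P = 17 - 6 = 11)
((1 + 0*5) + P)**2 = ((1 + 0*5) + 11)**2 = ((1 + 0) + 11)**2 = (1 + 11)**2 = 12**2 = 144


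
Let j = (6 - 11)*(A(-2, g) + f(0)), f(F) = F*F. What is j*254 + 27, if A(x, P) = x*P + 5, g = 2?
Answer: -1243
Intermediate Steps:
f(F) = F**2
A(x, P) = 5 + P*x (A(x, P) = P*x + 5 = 5 + P*x)
j = -5 (j = (6 - 11)*((5 + 2*(-2)) + 0**2) = -5*((5 - 4) + 0) = -5*(1 + 0) = -5*1 = -5)
j*254 + 27 = -5*254 + 27 = -1270 + 27 = -1243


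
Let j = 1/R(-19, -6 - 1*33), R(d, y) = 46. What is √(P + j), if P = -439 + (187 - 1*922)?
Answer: I*√2484138/46 ≈ 34.263*I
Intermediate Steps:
P = -1174 (P = -439 + (187 - 922) = -439 - 735 = -1174)
j = 1/46 ≈ 0.021739
√(P + j) = √(-1174 + 1/46) = √(-54003/46) = I*√2484138/46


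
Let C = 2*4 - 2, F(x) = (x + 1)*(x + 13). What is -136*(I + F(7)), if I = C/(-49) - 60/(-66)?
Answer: -11786304/539 ≈ -21867.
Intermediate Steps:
F(x) = (1 + x)*(13 + x)
C = 6 (C = 8 - 2 = 6)
I = 424/539 (I = 6/(-49) - 60/(-66) = 6*(-1/49) - 60*(-1/66) = -6/49 + 10/11 = 424/539 ≈ 0.78664)
-136*(I + F(7)) = -136*(424/539 + (13 + 7² + 14*7)) = -136*(424/539 + (13 + 49 + 98)) = -136*(424/539 + 160) = -136*86664/539 = -11786304/539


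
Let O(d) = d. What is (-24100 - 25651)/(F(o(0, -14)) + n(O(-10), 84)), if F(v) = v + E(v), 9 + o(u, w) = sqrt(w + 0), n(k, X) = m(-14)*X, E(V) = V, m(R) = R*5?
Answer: 146715699/17393230 + 49751*I*sqrt(14)/17393230 ≈ 8.4352 + 0.010703*I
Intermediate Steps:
m(R) = 5*R
n(k, X) = -70*X (n(k, X) = (5*(-14))*X = -70*X)
o(u, w) = -9 + sqrt(w) (o(u, w) = -9 + sqrt(w + 0) = -9 + sqrt(w))
F(v) = 2*v (F(v) = v + v = 2*v)
(-24100 - 25651)/(F(o(0, -14)) + n(O(-10), 84)) = (-24100 - 25651)/(2*(-9 + sqrt(-14)) - 70*84) = -49751/(2*(-9 + I*sqrt(14)) - 5880) = -49751/((-18 + 2*I*sqrt(14)) - 5880) = -49751/(-5898 + 2*I*sqrt(14))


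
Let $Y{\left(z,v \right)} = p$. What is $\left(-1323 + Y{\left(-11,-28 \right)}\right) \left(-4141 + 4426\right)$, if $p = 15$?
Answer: $-372780$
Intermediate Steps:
$Y{\left(z,v \right)} = 15$
$\left(-1323 + Y{\left(-11,-28 \right)}\right) \left(-4141 + 4426\right) = \left(-1323 + 15\right) \left(-4141 + 4426\right) = \left(-1308\right) 285 = -372780$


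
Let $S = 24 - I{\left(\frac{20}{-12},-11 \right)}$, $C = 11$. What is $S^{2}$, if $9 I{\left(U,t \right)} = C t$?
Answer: $\frac{113569}{81} \approx 1402.1$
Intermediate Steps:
$I{\left(U,t \right)} = \frac{11 t}{9}$
$S = \frac{337}{9}$ ($S = 24 - \frac{11}{9} \left(-11\right) = 24 - - \frac{121}{9} = 24 + \frac{121}{9} = \frac{337}{9} \approx 37.444$)
$S^{2} = \left(\frac{337}{9}\right)^{2} = \frac{113569}{81}$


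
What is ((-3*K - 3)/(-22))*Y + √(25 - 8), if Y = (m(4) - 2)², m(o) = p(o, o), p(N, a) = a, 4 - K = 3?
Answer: 12/11 + √17 ≈ 5.2140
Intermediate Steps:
K = 1 (K = 4 - 1*3 = 4 - 3 = 1)
m(o) = o
Y = 4 (Y = (4 - 2)² = 2² = 4)
((-3*K - 3)/(-22))*Y + √(25 - 8) = ((-3*1 - 3)/(-22))*4 + √(25 - 8) = ((-3 - 3)*(-1/22))*4 + √17 = -6*(-1/22)*4 + √17 = (3/11)*4 + √17 = 12/11 + √17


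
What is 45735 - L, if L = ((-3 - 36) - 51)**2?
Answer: 37635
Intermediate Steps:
L = 8100 (L = (-39 - 51)**2 = (-90)**2 = 8100)
45735 - L = 45735 - 1*8100 = 45735 - 8100 = 37635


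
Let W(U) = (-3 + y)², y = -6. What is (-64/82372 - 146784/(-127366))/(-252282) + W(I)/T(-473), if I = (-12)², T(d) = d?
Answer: -16401136484263/95771984683551 ≈ -0.17125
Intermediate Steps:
I = 144
W(U) = 81 (W(U) = (-3 - 6)² = (-9)² = 81)
(-64/82372 - 146784/(-127366))/(-252282) + W(I)/T(-473) = (-64/82372 - 146784/(-127366))/(-252282) + 81/(-473) = (-64*1/82372 - 146784*(-1/127366))*(-1/252282) + 81*(-1/473) = (-16/20593 + 73392/63683)*(-1/252282) - 81/473 = (1510342528/1311424019)*(-1/252282) - 81/473 = -39745856/8706544062141 - 81/473 = -16401136484263/95771984683551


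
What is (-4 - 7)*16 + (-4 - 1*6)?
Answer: -186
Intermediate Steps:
(-4 - 7)*16 + (-4 - 1*6) = -11*16 + (-4 - 6) = -176 - 10 = -186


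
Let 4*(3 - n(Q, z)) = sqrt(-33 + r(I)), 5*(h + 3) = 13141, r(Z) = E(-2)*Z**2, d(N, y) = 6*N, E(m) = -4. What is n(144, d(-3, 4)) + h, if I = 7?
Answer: 13141/5 - I*sqrt(229)/4 ≈ 2628.2 - 3.7832*I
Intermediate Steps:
r(Z) = -4*Z**2
h = 13126/5 (h = -3 + (1/5)*13141 = -3 + 13141/5 = 13126/5 ≈ 2625.2)
n(Q, z) = 3 - I*sqrt(229)/4 (n(Q, z) = 3 - sqrt(-33 - 4*7**2)/4 = 3 - sqrt(-33 - 4*49)/4 = 3 - sqrt(-33 - 196)/4 = 3 - I*sqrt(229)/4)
n(144, d(-3, 4)) + h = (3 - I*sqrt(229)/4) + 13126/5 = 13141/5 - I*sqrt(229)/4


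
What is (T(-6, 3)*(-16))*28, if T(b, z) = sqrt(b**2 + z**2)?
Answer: -1344*sqrt(5) ≈ -3005.3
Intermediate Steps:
(T(-6, 3)*(-16))*28 = (sqrt((-6)**2 + 3**2)*(-16))*28 = (sqrt(36 + 9)*(-16))*28 = (sqrt(45)*(-16))*28 = ((3*sqrt(5))*(-16))*28 = -48*sqrt(5)*28 = -1344*sqrt(5)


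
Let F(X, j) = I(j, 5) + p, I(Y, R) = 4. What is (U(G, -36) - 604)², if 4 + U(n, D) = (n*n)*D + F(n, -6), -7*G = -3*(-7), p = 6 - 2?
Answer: 853776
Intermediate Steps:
p = 4
G = -3 (G = -(-3)*(-7)/7 = -⅐*21 = -3)
F(X, j) = 8 (F(X, j) = 4 + 4 = 8)
U(n, D) = 4 + D*n² (U(n, D) = -4 + ((n*n)*D + 8) = -4 + (n²*D + 8) = -4 + (D*n² + 8) = -4 + (8 + D*n²) = 4 + D*n²)
(U(G, -36) - 604)² = ((4 - 36*(-3)²) - 604)² = ((4 - 36*9) - 604)² = ((4 - 324) - 604)² = (-320 - 604)² = (-924)² = 853776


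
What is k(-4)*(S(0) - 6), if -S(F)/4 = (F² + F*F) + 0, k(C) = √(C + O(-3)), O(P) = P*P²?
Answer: -6*I*√31 ≈ -33.407*I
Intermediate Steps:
O(P) = P³
k(C) = √(-27 + C) (k(C) = √(C + (-3)³) = √(C - 27) = √(-27 + C))
S(F) = -8*F² (S(F) = -4*((F² + F*F) + 0) = -4*((F² + F²) + 0) = -4*(2*F² + 0) = -8*F²)
k(-4)*(S(0) - 6) = √(-27 - 4)*(-8*0² - 6) = √(-31)*(-8*0 - 6) = (I*√31)*(0 - 6) = (I*√31)*(-6) = -6*I*√31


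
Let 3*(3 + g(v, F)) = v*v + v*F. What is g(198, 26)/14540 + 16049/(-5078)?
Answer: -79147271/36917060 ≈ -2.1439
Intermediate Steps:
g(v, F) = -3 + v²/3 + F*v/3 (g(v, F) = -3 + (v*v + v*F)/3 = -3 + (v² + F*v)/3 = -3 + (v²/3 + F*v/3) = -3 + v²/3 + F*v/3)
g(198, 26)/14540 + 16049/(-5078) = (-3 + (⅓)*198² + (⅓)*26*198)/14540 + 16049/(-5078) = (-3 + (⅓)*39204 + 1716)*(1/14540) + 16049*(-1/5078) = (-3 + 13068 + 1716)*(1/14540) - 16049/5078 = 14781*(1/14540) - 16049/5078 = 14781/14540 - 16049/5078 = -79147271/36917060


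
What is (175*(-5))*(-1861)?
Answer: 1628375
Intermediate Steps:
(175*(-5))*(-1861) = -875*(-1861) = 1628375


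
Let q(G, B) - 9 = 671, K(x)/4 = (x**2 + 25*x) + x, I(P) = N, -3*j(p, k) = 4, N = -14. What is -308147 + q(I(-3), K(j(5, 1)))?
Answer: -307467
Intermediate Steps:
j(p, k) = -4/3 (j(p, k) = -1/3*4 = -4/3)
I(P) = -14
K(x) = 4*x**2 + 104*x (K(x) = 4*((x**2 + 25*x) + x) = 4*(x**2 + 26*x) = 4*x**2 + 104*x)
q(G, B) = 680 (q(G, B) = 9 + 671 = 680)
-308147 + q(I(-3), K(j(5, 1))) = -308147 + 680 = -307467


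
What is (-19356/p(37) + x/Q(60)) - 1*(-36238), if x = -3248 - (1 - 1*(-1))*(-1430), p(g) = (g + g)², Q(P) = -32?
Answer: 396972657/10952 ≈ 36247.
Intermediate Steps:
p(g) = 4*g² (p(g) = (2*g)² = 4*g²)
x = -388 (x = -3248 - (1 + 1)*(-1430) = -3248 - 2*(-1430) = -3248 - 1*(-2860) = -3248 + 2860 = -388)
(-19356/p(37) + x/Q(60)) - 1*(-36238) = (-19356/(4*37²) - 388/(-32)) - 1*(-36238) = (-19356/(4*1369) - 388*(-1/32)) + 36238 = (-19356/5476 + 97/8) + 36238 = (-19356*1/5476 + 97/8) + 36238 = (-4839/1369 + 97/8) + 36238 = 94081/10952 + 36238 = 396972657/10952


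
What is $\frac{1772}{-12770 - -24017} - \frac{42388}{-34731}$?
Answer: $\frac{179427056}{130206519} \approx 1.378$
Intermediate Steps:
$\frac{1772}{-12770 - -24017} - \frac{42388}{-34731} = \frac{1772}{-12770 + 24017} - - \frac{42388}{34731} = \frac{1772}{11247} + \frac{42388}{34731} = \frac{179427056}{130206519}$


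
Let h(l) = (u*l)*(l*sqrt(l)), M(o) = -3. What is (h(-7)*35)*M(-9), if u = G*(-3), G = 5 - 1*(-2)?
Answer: 108045*I*sqrt(7) ≈ 2.8586e+5*I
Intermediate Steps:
G = 7 (G = 5 + 2 = 7)
u = -21 (u = 7*(-3) = -21)
h(l) = -21*l**(5/2) (h(l) = (-21*l)*(l*sqrt(l)) = (-21*l)*l**(3/2) = -21*l**(5/2))
(h(-7)*35)*M(-9) = (-1029*I*sqrt(7)*35)*(-3) = -36015*I*sqrt(7)*(-3) = 108045*I*sqrt(7)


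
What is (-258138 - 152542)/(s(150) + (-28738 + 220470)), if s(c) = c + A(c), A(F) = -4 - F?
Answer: -51335/23966 ≈ -2.1420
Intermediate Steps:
s(c) = -4 (s(c) = c + (-4 - c) = -4)
(-258138 - 152542)/(s(150) + (-28738 + 220470)) = (-258138 - 152542)/(-4 + (-28738 + 220470)) = -410680/(-4 + 191732) = -410680/191728 = -410680*1/191728 = -51335/23966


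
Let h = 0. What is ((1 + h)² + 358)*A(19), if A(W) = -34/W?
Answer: -12206/19 ≈ -642.42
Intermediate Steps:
((1 + h)² + 358)*A(19) = ((1 + 0)² + 358)*(-34/19) = (1² + 358)*(-34*1/19) = (1 + 358)*(-34/19) = 359*(-34/19) = -12206/19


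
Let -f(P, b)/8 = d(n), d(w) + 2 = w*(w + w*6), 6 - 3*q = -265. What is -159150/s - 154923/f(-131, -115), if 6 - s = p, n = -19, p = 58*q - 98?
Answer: 6015616869/155600600 ≈ 38.661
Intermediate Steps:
q = 271/3 (q = 2 - ⅓*(-265) = 2 + 265/3 = 271/3 ≈ 90.333)
p = 15424/3 (p = 58*(271/3) - 98 = 15718/3 - 98 = 15424/3 ≈ 5141.3)
d(w) = -2 + 7*w² (d(w) = -2 + w*(w + w*6) = -2 + w*(w + 6*w) = -2 + w*(7*w) = -2 + 7*w²)
f(P, b) = -20200 (f(P, b) = -8*(-2 + 7*(-19)²) = -8*(-2 + 7*361) = -8*(-2 + 2527) = -8*2525 = -20200)
s = -15406/3 (s = 6 - 1*15424/3 = 6 - 15424/3 = -15406/3 ≈ -5135.3)
-159150/s - 154923/f(-131, -115) = -159150/(-15406/3) - 154923/(-20200) = -159150*(-3/15406) - 154923*(-1/20200) = 238725/7703 + 154923/20200 = 6015616869/155600600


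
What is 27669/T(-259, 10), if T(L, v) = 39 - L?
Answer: 27669/298 ≈ 92.849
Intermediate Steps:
27669/T(-259, 10) = 27669/(39 - 1*(-259)) = 27669/(39 + 259) = 27669/298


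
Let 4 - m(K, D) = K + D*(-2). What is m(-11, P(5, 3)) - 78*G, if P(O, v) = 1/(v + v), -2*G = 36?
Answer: 4258/3 ≈ 1419.3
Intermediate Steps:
G = -18 (G = -½*36 = -18)
P(O, v) = 1/(2*v)
m(K, D) = 4 - K + 2*D (m(K, D) = 4 - (K + D*(-2)) = 4 - (K - 2*D) = 4 + (-K + 2*D) = 4 - K + 2*D)
m(-11, P(5, 3)) - 78*G = (4 - 1*(-11) + 2*((½)/3)) - 78*(-18) = (4 + 11 + 2*((½)*(⅓))) + 1404 = (4 + 11 + 2*(⅙)) + 1404 = (4 + 11 + ⅓) + 1404 = 46/3 + 1404 = 4258/3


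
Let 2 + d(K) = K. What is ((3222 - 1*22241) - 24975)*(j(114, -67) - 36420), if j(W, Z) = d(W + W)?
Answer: 1592318836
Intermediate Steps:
d(K) = -2 + K
j(W, Z) = -2 + 2*W (j(W, Z) = -2 + (W + W) = -2 + 2*W)
((3222 - 1*22241) - 24975)*(j(114, -67) - 36420) = ((3222 - 1*22241) - 24975)*((-2 + 2*114) - 36420) = ((3222 - 22241) - 24975)*((-2 + 228) - 36420) = (-19019 - 24975)*(226 - 36420) = -43994*(-36194) = 1592318836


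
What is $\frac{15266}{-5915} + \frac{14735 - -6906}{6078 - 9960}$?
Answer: $- \frac{187269127}{22962030} \approx -8.1556$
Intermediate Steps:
$\frac{15266}{-5915} + \frac{14735 - -6906}{6078 - 9960} = 15266 \left(- \frac{1}{5915}\right) + \frac{14735 + 6906}{6078 - 9960} = - \frac{15266}{5915} + \frac{21641}{-3882} = - \frac{15266}{5915} + 21641 \left(- \frac{1}{3882}\right) = - \frac{15266}{5915} - \frac{21641}{3882} = - \frac{187269127}{22962030}$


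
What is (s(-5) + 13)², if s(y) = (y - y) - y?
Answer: 324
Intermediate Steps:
s(y) = -y (s(y) = 0 - y = -y)
(s(-5) + 13)² = (-1*(-5) + 13)² = (5 + 13)² = 18² = 324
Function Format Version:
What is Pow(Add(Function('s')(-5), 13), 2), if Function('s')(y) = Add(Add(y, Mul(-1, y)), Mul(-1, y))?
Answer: 324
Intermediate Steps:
Function('s')(y) = Mul(-1, y) (Function('s')(y) = Add(0, Mul(-1, y)) = Mul(-1, y))
Pow(Add(Function('s')(-5), 13), 2) = Pow(Add(Mul(-1, -5), 13), 2) = Pow(Add(5, 13), 2) = Pow(18, 2) = 324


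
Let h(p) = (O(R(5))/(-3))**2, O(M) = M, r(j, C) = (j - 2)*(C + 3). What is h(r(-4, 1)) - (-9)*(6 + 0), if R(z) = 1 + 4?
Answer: 511/9 ≈ 56.778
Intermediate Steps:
r(j, C) = (-2 + j)*(3 + C)
R(z) = 5
h(p) = 25/9 (h(p) = (5/(-3))**2 = (5*(-1/3))**2 = (-5/3)**2 = 25/9)
h(r(-4, 1)) - (-9)*(6 + 0) = 25/9 - (-9)*(6 + 0) = 25/9 - (-9)*6 = 25/9 - 1*(-54) = 25/9 + 54 = 511/9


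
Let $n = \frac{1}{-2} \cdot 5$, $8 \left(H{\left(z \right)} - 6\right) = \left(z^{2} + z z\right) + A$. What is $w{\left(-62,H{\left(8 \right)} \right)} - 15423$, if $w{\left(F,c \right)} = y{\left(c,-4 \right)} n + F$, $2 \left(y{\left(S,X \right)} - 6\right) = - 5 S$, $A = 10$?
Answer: $- \frac{245675}{16} \approx -15355.0$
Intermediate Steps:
$y{\left(S,X \right)} = 6 - \frac{5 S}{2}$ ($y{\left(S,X \right)} = 6 + \frac{\left(-5\right) S}{2} = 6 - \frac{5 S}{2}$)
$H{\left(z \right)} = \frac{29}{4} + \frac{z^{2}}{4}$ ($H{\left(z \right)} = 6 + \frac{\left(z^{2} + z z\right) + 10}{8} = 6 + \frac{\left(z^{2} + z^{2}\right) + 10}{8} = 6 + \frac{2 z^{2} + 10}{8} = 6 + \frac{10 + 2 z^{2}}{8} = 6 + \left(\frac{5}{4} + \frac{z^{2}}{4}\right) = \frac{29}{4} + \frac{z^{2}}{4}$)
$n = - \frac{5}{2}$ ($n = \left(- \frac{1}{2}\right) 5 = - \frac{5}{2} \approx -2.5$)
$w{\left(F,c \right)} = -15 + F + \frac{25 c}{4}$ ($w{\left(F,c \right)} = \left(6 - \frac{5 c}{2}\right) \left(- \frac{5}{2}\right) + F = \left(-15 + \frac{25 c}{4}\right) + F = -15 + F + \frac{25 c}{4}$)
$w{\left(-62,H{\left(8 \right)} \right)} - 15423 = \left(-15 - 62 + \frac{25 \left(\frac{29}{4} + \frac{8^{2}}{4}\right)}{4}\right) - 15423 = \left(-15 - 62 + \frac{25 \left(\frac{29}{4} + \frac{1}{4} \cdot 64\right)}{4}\right) - 15423 = \left(-15 - 62 + \frac{25 \left(\frac{29}{4} + 16\right)}{4}\right) - 15423 = \left(-15 - 62 + \frac{25}{4} \cdot \frac{93}{4}\right) - 15423 = \left(-15 - 62 + \frac{2325}{16}\right) - 15423 = \frac{1093}{16} - 15423 = - \frac{245675}{16}$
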